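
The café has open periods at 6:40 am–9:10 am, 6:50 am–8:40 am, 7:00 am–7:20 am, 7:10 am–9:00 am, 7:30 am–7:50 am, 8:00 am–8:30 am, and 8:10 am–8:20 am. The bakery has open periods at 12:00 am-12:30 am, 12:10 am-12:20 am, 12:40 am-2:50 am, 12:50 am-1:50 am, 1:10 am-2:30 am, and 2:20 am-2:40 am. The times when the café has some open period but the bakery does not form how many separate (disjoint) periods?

A, merged: 6:40 am-9:10 am.
B, merged: 12:00 am-12:30 am, 12:40 am-2:50 am.
A \ B = 6:40 am-9:10 am.
That is 1 disjoint piece.

1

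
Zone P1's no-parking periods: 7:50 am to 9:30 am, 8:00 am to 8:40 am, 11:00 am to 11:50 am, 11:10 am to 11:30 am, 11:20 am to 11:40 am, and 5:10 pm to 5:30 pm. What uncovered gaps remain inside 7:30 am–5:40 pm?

The merged coverage is 7:50 am-9:30 am, 11:00 am-11:50 am, 5:10 pm-5:30 pm.
Complement within 7:30 am-5:40 pm: 7:30 am-7:50 am, 9:30 am-11:00 am, 11:50 am-5:10 pm, 5:30 pm-5:40 pm.

7:30 am-7:50 am, 9:30 am-11:00 am, 11:50 am-5:10 pm, 5:30 pm-5:40 pm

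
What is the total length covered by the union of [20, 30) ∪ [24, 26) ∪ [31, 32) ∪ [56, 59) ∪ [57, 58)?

14

Merged: [20, 30), [31, 32), [56, 59).
Lengths: 10 + 1 + 3 = 14.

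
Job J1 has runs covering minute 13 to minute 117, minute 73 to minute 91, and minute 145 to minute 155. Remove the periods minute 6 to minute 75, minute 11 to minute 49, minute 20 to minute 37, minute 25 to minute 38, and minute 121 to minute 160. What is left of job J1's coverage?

A, merged: minute 13 to minute 117, minute 145 to minute 155.
B, merged: minute 6 to minute 75, minute 121 to minute 160.
minute 13 to minute 117 minus B → minute 75 to minute 117.
minute 145 to minute 155: fully covered by B → removed.

minute 75 to minute 117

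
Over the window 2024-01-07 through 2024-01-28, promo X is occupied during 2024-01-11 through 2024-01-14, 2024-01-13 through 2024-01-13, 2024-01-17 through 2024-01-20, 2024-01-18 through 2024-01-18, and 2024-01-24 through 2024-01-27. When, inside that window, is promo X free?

Covered (merged): 2024-01-11 through 2024-01-14, 2024-01-17 through 2024-01-20, 2024-01-24 through 2024-01-27.
Uncovered inside 2024-01-07 through 2024-01-28: 2024-01-07 through 2024-01-10, 2024-01-15 through 2024-01-16, 2024-01-21 through 2024-01-23, 2024-01-28 through 2024-01-28.

2024-01-07 through 2024-01-10, 2024-01-15 through 2024-01-16, 2024-01-21 through 2024-01-23, 2024-01-28 through 2024-01-28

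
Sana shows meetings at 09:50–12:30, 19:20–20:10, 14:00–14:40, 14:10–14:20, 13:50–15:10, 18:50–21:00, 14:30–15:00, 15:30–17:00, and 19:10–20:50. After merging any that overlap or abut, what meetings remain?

09:50–12:30, 13:50–15:10, 15:30–17:00, 18:50–21:00

Sort by start: 09:50–12:30, 13:50–15:10, 14:00–14:40, 14:10–14:20, 14:30–15:00, 15:30–17:00, 18:50–21:00, 19:10–20:50, 19:20–20:10.
13:50–15:10 is disjoint → start new block.
14:00–14:40 overlaps/touches 13:50–15:10 → extend to 13:50–15:10.
14:10–14:20 overlaps/touches 13:50–15:10 → extend to 13:50–15:10.
14:30–15:00 overlaps/touches 13:50–15:10 → extend to 13:50–15:10.
15:30–17:00 is disjoint → start new block.
18:50–21:00 is disjoint → start new block.
19:10–20:50 overlaps/touches 18:50–21:00 → extend to 18:50–21:00.
19:20–20:10 overlaps/touches 18:50–21:00 → extend to 18:50–21:00.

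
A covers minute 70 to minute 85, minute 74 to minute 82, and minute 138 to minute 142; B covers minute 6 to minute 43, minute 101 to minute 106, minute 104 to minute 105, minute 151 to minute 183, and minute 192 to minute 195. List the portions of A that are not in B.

A, merged: minute 70 to minute 85, minute 138 to minute 142.
B, merged: minute 6 to minute 43, minute 101 to minute 106, minute 151 to minute 183, minute 192 to minute 195.
minute 70 to minute 85: no B overlap → unchanged.
minute 138 to minute 142: no B overlap → unchanged.

minute 70 to minute 85, minute 138 to minute 142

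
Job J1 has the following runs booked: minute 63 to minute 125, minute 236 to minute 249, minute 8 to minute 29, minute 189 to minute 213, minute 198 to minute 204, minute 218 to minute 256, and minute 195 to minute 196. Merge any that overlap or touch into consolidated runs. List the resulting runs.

Sort by start: minute 8 to minute 29, minute 63 to minute 125, minute 189 to minute 213, minute 195 to minute 196, minute 198 to minute 204, minute 218 to minute 256, minute 236 to minute 249.
minute 63 to minute 125 is disjoint → start new block.
minute 189 to minute 213 is disjoint → start new block.
minute 195 to minute 196 overlaps/touches minute 189 to minute 213 → extend to minute 189 to minute 213.
minute 198 to minute 204 overlaps/touches minute 189 to minute 213 → extend to minute 189 to minute 213.
minute 218 to minute 256 is disjoint → start new block.
minute 236 to minute 249 overlaps/touches minute 218 to minute 256 → extend to minute 218 to minute 256.

minute 8 to minute 29, minute 63 to minute 125, minute 189 to minute 213, minute 218 to minute 256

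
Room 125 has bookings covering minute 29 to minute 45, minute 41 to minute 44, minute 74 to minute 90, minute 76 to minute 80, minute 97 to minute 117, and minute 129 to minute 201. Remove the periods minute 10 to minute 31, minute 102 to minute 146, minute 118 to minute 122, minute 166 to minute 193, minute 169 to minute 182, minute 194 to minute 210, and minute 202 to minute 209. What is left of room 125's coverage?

A, merged: minute 29 to minute 45, minute 74 to minute 90, minute 97 to minute 117, minute 129 to minute 201.
B, merged: minute 10 to minute 31, minute 102 to minute 146, minute 166 to minute 193, minute 194 to minute 210.
minute 29 to minute 45 with B removed leaves minute 31 to minute 45.
minute 74 to minute 90 is untouched.
minute 97 to minute 117 with B removed leaves minute 97 to minute 102.
minute 129 to minute 201 with B removed leaves minute 146 to minute 166, minute 193 to minute 194.

minute 31 to minute 45, minute 74 to minute 90, minute 97 to minute 102, minute 146 to minute 166, minute 193 to minute 194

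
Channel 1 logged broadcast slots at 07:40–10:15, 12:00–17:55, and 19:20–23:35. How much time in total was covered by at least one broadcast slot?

12 h 45 min

Merged: 07:40-10:15, 12:00-17:55, 19:20-23:35.
Lengths: 2 h 35 min + 5 h 55 min + 4 h 15 min = 12 h 45 min.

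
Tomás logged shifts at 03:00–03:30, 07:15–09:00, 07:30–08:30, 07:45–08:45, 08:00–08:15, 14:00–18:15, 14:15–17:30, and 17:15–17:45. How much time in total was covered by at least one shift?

Merged: 03:00–03:30, 07:15–09:00, 14:00–18:15.
Lengths: 30 min + 1 h 45 min + 4 h 15 min = 6 h 30 min.

6 h 30 min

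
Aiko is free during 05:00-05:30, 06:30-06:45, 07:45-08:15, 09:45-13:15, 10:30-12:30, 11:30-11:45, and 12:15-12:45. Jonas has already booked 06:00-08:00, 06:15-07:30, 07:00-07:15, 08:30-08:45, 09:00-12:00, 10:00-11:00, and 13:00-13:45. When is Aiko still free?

05:00–05:30, 08:00–08:15, 12:00–13:00

First set merges to 05:00–05:30, 06:30–06:45, 07:45–08:15, 09:45–13:15.
Second set merges to 06:00–08:00, 08:30–08:45, 09:00–12:00, 13:00–13:45.
05:00–05:30: nothing removed.
06:30–06:45: entirely removed.
07:45–08:15 \ B = 08:00–08:15.
09:45–13:15 \ B = 12:00–13:00.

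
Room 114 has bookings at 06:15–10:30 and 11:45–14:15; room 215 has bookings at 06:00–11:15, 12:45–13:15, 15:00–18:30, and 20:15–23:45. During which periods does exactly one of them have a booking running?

06:00–06:15, 10:30–11:15, 11:45–12:45, 13:15–14:15, 15:00–18:30, 20:15–23:45

A \ B = 11:45–12:45, 13:15–14:15.
B \ A = 06:00–06:15, 10:30–11:15, 15:00–18:30, 20:15–23:45.
Union of the two gives the symmetric difference.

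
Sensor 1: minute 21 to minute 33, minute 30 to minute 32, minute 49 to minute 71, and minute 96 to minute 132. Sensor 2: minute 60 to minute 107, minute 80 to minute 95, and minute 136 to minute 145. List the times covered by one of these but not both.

A, merged: minute 21 to minute 33, minute 49 to minute 71, minute 96 to minute 132.
B, merged: minute 60 to minute 107, minute 136 to minute 145.
Only in the first: minute 21 to minute 33, minute 49 to minute 60, minute 107 to minute 132.
Only in the second: minute 71 to minute 96, minute 136 to minute 145.
Together these are the periods covered by exactly one.

minute 21 to minute 33, minute 49 to minute 60, minute 71 to minute 96, minute 107 to minute 132, minute 136 to minute 145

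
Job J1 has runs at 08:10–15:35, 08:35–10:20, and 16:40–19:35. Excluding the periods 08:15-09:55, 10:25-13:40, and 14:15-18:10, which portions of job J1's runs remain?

08:10-08:15, 09:55-10:25, 13:40-14:15, 18:10-19:35

A, merged: 08:10-15:35, 16:40-19:35.
08:10-15:35 minus B → 08:10-08:15, 09:55-10:25, 13:40-14:15.
16:40-19:35 minus B → 18:10-19:35.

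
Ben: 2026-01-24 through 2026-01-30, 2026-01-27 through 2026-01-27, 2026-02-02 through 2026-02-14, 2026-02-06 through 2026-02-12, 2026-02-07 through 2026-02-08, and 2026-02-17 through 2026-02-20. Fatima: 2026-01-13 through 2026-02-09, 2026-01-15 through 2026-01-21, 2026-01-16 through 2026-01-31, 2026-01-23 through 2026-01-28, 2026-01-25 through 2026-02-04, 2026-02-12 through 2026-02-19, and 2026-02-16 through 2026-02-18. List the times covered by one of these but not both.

Merge the first list: 2026-01-24 through 2026-01-30, 2026-02-02 through 2026-02-14, 2026-02-17 through 2026-02-20.
Merge the second list: 2026-01-13 through 2026-02-09, 2026-02-12 through 2026-02-19.
A but not B: 2026-02-10 through 2026-02-11, 2026-02-20 through 2026-02-20.
B but not A: 2026-01-13 through 2026-01-23, 2026-01-31 through 2026-02-01, 2026-02-15 through 2026-02-16.
Combining gives A △ B.

2026-01-13 through 2026-01-23, 2026-01-31 through 2026-02-01, 2026-02-10 through 2026-02-11, 2026-02-15 through 2026-02-16, 2026-02-20 through 2026-02-20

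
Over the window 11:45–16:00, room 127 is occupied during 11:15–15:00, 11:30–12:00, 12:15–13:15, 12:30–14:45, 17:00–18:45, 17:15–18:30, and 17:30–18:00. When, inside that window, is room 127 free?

Covered (merged): 11:15–15:00, 17:00–18:45.
Gaps within 11:45–16:00: 15:00–16:00.

15:00–16:00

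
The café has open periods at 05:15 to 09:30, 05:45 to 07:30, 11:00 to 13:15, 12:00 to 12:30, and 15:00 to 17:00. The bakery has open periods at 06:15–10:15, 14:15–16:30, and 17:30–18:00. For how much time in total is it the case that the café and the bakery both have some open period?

4 h 45 min

First set merges to 05:15–09:30, 11:00–13:15, 15:00–17:00.
A ∩ B = 06:15–09:30, 15:00–16:30.
Total: 3 h 15 min + 1 h 30 min = 4 h 45 min.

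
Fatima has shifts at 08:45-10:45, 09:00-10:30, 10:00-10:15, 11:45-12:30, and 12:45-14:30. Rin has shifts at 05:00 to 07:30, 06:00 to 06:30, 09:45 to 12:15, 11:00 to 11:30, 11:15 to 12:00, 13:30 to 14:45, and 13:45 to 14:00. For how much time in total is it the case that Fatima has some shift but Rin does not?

2 h

First set merges to 08:45-10:45, 11:45-12:30, 12:45-14:30.
Second set merges to 05:00-07:30, 09:45-12:15, 13:30-14:45.
A \ B = 08:45-09:45, 12:15-12:30, 12:45-13:30.
Total: 1 h + 15 min + 45 min = 2 h.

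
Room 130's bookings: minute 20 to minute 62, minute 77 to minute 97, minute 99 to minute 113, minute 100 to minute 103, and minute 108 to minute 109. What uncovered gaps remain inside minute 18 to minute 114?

The merged coverage is minute 20 to minute 62, minute 77 to minute 97, minute 99 to minute 113.
Gaps within minute 18 to minute 114: minute 18 to minute 20, minute 62 to minute 77, minute 97 to minute 99, minute 113 to minute 114.

minute 18 to minute 20, minute 62 to minute 77, minute 97 to minute 99, minute 113 to minute 114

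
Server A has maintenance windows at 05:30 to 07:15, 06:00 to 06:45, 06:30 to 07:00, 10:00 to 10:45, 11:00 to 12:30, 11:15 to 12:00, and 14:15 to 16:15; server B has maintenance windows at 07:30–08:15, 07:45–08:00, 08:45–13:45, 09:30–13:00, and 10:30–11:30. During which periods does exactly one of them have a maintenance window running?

A, merged: 05:30-07:15, 10:00-10:45, 11:00-12:30, 14:15-16:15.
B, merged: 07:30-08:15, 08:45-13:45.
A but not B: 05:30-07:15, 14:15-16:15.
B but not A: 07:30-08:15, 08:45-10:00, 10:45-11:00, 12:30-13:45.
Combining gives A △ B.

05:30-07:15, 07:30-08:15, 08:45-10:00, 10:45-11:00, 12:30-13:45, 14:15-16:15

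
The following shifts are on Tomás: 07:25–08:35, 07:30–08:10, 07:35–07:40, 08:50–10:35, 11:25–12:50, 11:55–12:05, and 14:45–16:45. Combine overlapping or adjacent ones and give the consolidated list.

07:25-08:35, 08:50-10:35, 11:25-12:50, 14:45-16:45

07:30-08:10 overlaps/touches 07:25-08:35 → extend to 07:25-08:35.
07:35-07:40 overlaps/touches 07:25-08:35 → extend to 07:25-08:35.
08:50-10:35 is disjoint → start new block.
11:25-12:50 is disjoint → start new block.
11:55-12:05 overlaps/touches 11:25-12:50 → extend to 11:25-12:50.
14:45-16:45 is disjoint → start new block.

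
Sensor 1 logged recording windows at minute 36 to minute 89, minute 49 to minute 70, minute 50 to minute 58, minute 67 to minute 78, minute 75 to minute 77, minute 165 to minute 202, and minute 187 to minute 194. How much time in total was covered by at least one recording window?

90 minutes

Merged: minute 36 to minute 89, minute 165 to minute 202.
Lengths: 53 minutes + 37 minutes = 90 minutes.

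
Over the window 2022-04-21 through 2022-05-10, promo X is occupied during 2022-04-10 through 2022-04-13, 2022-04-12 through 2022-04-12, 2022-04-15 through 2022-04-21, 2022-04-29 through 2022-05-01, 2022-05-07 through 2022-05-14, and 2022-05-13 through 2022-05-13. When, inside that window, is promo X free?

2022-04-22 through 2022-04-28, 2022-05-02 through 2022-05-06

Covered (merged): 2022-04-10 through 2022-04-13, 2022-04-15 through 2022-04-21, 2022-04-29 through 2022-05-01, 2022-05-07 through 2022-05-14.
Uncovered inside 2022-04-21 through 2022-05-10: 2022-04-22 through 2022-04-28, 2022-05-02 through 2022-05-06.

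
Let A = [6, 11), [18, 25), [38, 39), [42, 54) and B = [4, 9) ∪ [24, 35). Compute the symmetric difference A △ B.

[4, 6) ∪ [9, 11) ∪ [18, 24) ∪ [25, 35) ∪ [38, 39) ∪ [42, 54)

Only in the first: [9, 11), [18, 24), [38, 39), [42, 54).
Only in the second: [4, 6), [25, 35).
Together these are the periods covered by exactly one.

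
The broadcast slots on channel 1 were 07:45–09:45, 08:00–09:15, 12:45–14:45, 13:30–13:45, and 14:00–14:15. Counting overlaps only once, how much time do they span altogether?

4 h

Merged: 07:45–09:45, 12:45–14:45.
Lengths: 2 h + 2 h = 4 h.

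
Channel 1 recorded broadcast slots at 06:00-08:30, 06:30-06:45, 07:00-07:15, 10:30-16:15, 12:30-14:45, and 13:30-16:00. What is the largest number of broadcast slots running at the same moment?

At 13:30, 3 of the intervals are simultaneously active.
No point has more.

3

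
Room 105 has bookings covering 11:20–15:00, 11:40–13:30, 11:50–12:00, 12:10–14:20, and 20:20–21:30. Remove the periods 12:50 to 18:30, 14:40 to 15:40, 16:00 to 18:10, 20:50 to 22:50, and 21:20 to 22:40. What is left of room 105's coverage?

11:20–12:50, 20:20–20:50

Merge the first list: 11:20–15:00, 20:20–21:30.
Merge the second list: 12:50–18:30, 20:50–22:50.
11:20–15:00 with B removed leaves 11:20–12:50.
20:20–21:30 with B removed leaves 20:20–20:50.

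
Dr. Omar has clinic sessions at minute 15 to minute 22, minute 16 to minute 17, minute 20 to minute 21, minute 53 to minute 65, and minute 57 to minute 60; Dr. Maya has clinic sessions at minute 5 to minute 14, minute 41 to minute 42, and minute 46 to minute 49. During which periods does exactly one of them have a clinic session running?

minute 5 to minute 14, minute 15 to minute 22, minute 41 to minute 42, minute 46 to minute 49, minute 53 to minute 65

A, merged: minute 15 to minute 22, minute 53 to minute 65.
A but not B: minute 15 to minute 22, minute 53 to minute 65.
B but not A: minute 5 to minute 14, minute 41 to minute 42, minute 46 to minute 49.
Combining gives A △ B.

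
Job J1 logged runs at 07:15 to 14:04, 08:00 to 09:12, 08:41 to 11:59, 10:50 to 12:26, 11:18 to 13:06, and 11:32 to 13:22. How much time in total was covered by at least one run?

6 h 49 min

Merged: 07:15-14:04.
Length: 6 h 49 min.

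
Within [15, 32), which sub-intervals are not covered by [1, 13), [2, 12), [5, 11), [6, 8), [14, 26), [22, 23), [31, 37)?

After merging, the occupied span is [1, 13), [14, 26), [31, 37).
Gaps within [15, 32): [26, 31).

[26, 31)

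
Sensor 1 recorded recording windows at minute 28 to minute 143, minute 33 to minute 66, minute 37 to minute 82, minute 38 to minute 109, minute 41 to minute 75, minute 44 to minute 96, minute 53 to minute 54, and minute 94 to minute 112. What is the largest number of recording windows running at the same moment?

7

Sweep endpoints in order; track running count of active intervals.
Peak of 7 reached at minute 53.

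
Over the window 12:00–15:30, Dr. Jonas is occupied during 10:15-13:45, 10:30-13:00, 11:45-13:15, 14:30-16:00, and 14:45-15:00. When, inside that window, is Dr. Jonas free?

13:45-14:30

The merged coverage is 10:15-13:45, 14:30-16:00.
Gaps within 12:00-15:30: 13:45-14:30.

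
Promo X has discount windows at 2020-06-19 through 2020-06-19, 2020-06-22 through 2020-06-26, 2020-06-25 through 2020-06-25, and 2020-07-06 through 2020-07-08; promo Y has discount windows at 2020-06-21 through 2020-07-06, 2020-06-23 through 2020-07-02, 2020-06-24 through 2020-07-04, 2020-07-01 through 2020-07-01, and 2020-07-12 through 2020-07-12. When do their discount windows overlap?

2020-06-22 through 2020-06-26, 2020-07-06 through 2020-07-06

Merge the first list: 2020-06-19 through 2020-06-19, 2020-06-22 through 2020-06-26, 2020-07-06 through 2020-07-08.
Merge the second list: 2020-06-21 through 2020-07-06, 2020-07-12 through 2020-07-12.
2020-06-19 through 2020-06-19 falls entirely outside B.
2020-06-22 through 2020-06-26 overlaps B on 2020-06-22 through 2020-06-26.
2020-07-06 through 2020-07-08 overlaps B on 2020-07-06 through 2020-07-06.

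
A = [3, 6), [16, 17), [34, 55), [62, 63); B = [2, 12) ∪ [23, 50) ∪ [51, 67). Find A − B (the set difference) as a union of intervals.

[16, 17) ∪ [50, 51)

[3, 6) lies entirely inside B → drops out.
[16, 17) is untouched.
[34, 55) with B removed leaves [50, 51).
[62, 63) lies entirely inside B → drops out.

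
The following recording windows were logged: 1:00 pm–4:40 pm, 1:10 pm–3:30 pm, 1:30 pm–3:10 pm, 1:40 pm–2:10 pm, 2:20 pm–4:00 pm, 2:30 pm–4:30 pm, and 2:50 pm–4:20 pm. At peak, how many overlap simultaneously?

Walk the sorted start/end points keeping a running depth.
The depth first hits 6 at 2:50 pm.

6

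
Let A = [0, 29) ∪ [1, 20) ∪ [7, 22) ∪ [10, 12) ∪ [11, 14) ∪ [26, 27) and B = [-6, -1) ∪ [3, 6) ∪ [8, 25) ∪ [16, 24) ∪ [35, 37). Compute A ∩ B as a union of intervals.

[3, 6) ∪ [8, 25)

Merge the first list: [0, 29).
Merge the second list: [-6, -1), [3, 6), [8, 25), [35, 37).
[0, 29) meets the second set on [3, 6), [8, 25).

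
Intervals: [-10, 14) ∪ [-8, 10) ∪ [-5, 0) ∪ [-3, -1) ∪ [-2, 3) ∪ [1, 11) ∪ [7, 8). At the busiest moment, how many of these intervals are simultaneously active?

Sweep endpoints in order; track running count of active intervals.
Peak of 5 reached at -2.

5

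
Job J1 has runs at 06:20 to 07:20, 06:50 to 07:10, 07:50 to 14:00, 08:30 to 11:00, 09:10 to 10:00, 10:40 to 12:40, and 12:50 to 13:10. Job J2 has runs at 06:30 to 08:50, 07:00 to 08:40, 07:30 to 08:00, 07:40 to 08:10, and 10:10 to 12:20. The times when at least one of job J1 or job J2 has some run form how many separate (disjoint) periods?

First set merges to 06:20–07:20, 07:50–14:00.
Second set merges to 06:30–08:50, 10:10–12:20.
A ∪ B = 06:20–14:00.
That is 1 disjoint piece.

1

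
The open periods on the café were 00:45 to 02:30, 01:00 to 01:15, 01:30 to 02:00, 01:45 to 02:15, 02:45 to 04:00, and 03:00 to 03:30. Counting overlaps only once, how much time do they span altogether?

3 h

Merged: 00:45-02:30, 02:45-04:00.
Lengths: 1 h 45 min + 1 h 15 min = 3 h.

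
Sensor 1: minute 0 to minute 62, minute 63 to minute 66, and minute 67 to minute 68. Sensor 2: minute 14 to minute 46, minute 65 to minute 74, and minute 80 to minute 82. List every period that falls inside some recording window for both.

minute 14 to minute 46, minute 65 to minute 66, minute 67 to minute 68

minute 0 to minute 62 overlaps B on minute 14 to minute 46.
minute 63 to minute 66 overlaps B on minute 65 to minute 66.
minute 67 to minute 68 overlaps B on minute 67 to minute 68.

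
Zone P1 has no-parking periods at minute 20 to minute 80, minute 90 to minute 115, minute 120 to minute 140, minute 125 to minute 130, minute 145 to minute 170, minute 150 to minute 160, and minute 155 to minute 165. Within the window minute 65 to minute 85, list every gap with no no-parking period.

minute 80 to minute 85

Covered (merged): minute 20 to minute 80, minute 90 to minute 115, minute 120 to minute 140, minute 145 to minute 170.
Gaps within minute 65 to minute 85: minute 80 to minute 85.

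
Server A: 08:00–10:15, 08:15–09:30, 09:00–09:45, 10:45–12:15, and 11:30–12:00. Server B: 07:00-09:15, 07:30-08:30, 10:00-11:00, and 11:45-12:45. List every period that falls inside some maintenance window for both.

A, merged: 08:00-10:15, 10:45-12:15.
B, merged: 07:00-09:15, 10:00-11:00, 11:45-12:45.
08:00-10:15 ∩ B → 08:00-09:15, 10:00-10:15.
10:45-12:15 ∩ B → 10:45-11:00, 11:45-12:15.

08:00-09:15, 10:00-10:15, 10:45-11:00, 11:45-12:15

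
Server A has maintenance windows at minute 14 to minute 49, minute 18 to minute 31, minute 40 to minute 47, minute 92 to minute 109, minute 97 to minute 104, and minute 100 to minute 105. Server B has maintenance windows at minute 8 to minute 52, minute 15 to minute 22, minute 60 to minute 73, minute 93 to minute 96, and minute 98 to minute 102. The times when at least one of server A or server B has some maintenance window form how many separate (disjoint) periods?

A, merged: minute 14 to minute 49, minute 92 to minute 109.
B, merged: minute 8 to minute 52, minute 60 to minute 73, minute 93 to minute 96, minute 98 to minute 102.
A ∪ B = minute 8 to minute 52, minute 60 to minute 73, minute 92 to minute 109.
That is 3 disjoint pieces.

3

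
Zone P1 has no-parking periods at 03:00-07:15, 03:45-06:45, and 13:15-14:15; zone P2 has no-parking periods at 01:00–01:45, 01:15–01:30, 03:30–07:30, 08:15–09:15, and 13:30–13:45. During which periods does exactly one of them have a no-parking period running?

01:00-01:45, 03:00-03:30, 07:15-07:30, 08:15-09:15, 13:15-13:30, 13:45-14:15

Merge the first list: 03:00-07:15, 13:15-14:15.
Merge the second list: 01:00-01:45, 03:30-07:30, 08:15-09:15, 13:30-13:45.
Only in the first: 03:00-03:30, 13:15-13:30, 13:45-14:15.
Only in the second: 01:00-01:45, 07:15-07:30, 08:15-09:15.
Together these are the periods covered by exactly one.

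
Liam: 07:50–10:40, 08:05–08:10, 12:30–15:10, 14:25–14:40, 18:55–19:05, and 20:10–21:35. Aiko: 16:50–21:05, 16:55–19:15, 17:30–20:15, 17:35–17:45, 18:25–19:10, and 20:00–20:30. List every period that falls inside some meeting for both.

18:55-19:05, 20:10-21:05

First set merges to 07:50-10:40, 12:30-15:10, 18:55-19:05, 20:10-21:35.
Second set merges to 16:50-21:05.
07:50-10:40 falls entirely outside B.
12:30-15:10 falls entirely outside B.
18:55-19:05 overlaps B on 18:55-19:05.
20:10-21:35 overlaps B on 20:10-21:05.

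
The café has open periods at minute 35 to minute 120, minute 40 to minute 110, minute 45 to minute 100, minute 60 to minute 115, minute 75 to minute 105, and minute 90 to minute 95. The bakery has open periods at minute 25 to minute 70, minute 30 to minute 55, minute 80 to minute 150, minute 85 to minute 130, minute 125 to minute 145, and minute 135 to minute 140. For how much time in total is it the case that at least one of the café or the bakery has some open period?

A, merged: minute 35 to minute 120.
B, merged: minute 25 to minute 70, minute 80 to minute 150.
A ∪ B = minute 25 to minute 150.
Total: 125 minutes.

125 minutes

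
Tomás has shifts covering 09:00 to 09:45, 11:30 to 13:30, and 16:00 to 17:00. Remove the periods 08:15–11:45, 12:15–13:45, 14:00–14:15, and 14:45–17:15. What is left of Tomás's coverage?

09:00-09:45: fully covered by B → removed.
11:30-13:30 minus B → 11:45-12:15.
16:00-17:00: fully covered by B → removed.

11:45-12:15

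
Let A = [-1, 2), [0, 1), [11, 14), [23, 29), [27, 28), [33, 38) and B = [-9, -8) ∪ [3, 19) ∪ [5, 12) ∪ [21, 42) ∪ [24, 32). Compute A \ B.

[-1, 2)

Merge the first list: [-1, 2), [11, 14), [23, 29), [33, 38).
Merge the second list: [-9, -8), [3, 19), [21, 42).
[-1, 2) is untouched.
[11, 14) lies entirely inside B → drops out.
[23, 29) lies entirely inside B → drops out.
[33, 38) lies entirely inside B → drops out.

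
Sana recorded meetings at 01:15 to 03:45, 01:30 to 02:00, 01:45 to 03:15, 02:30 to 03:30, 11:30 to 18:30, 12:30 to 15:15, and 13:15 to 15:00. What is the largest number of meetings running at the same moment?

Sweep endpoints in order; track running count of active intervals.
Peak of 3 reached at 01:45.

3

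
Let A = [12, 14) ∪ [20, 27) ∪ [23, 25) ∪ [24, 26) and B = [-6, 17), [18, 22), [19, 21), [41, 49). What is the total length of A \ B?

First set merges to [12, 14), [20, 27).
Second set merges to [-6, 17), [18, 22), [41, 49).
A \ B = [22, 27).
Total: 5.

5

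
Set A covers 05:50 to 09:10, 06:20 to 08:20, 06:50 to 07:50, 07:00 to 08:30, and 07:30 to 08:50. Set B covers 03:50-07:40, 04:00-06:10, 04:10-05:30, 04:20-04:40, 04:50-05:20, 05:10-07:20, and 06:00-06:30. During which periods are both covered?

First set merges to 05:50–09:10.
Second set merges to 03:50–07:40.
05:50–09:10 overlaps B on 05:50–07:40.

05:50–07:40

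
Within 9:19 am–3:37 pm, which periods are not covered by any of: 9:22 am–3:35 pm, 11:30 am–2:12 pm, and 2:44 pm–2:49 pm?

After merging, the occupied span is 9:22 am–3:35 pm.
Gaps within 9:19 am–3:37 pm: 9:19 am–9:22 am, 3:35 pm–3:37 pm.

9:19 am–9:22 am, 3:35 pm–3:37 pm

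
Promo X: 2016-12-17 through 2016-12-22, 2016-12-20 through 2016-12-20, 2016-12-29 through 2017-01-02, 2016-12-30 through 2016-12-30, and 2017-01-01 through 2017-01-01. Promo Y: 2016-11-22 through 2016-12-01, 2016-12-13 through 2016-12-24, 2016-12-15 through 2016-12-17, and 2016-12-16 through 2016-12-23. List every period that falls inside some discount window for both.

2016-12-17 through 2016-12-22

A, merged: 2016-12-17 through 2016-12-22, 2016-12-29 through 2017-01-02.
B, merged: 2016-11-22 through 2016-12-01, 2016-12-13 through 2016-12-24.
2016-12-17 through 2016-12-22 ∩ B → 2016-12-17 through 2016-12-22.
2016-12-29 through 2017-01-02 meets no B interval.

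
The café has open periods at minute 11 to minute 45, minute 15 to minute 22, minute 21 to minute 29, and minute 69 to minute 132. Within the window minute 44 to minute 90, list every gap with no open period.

minute 45 to minute 69

After merging, the occupied span is minute 11 to minute 45, minute 69 to minute 132.
Gaps within minute 44 to minute 90: minute 45 to minute 69.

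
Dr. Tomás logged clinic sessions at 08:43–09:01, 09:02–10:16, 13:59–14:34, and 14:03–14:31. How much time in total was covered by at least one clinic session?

Merged: 08:43-09:01, 09:02-10:16, 13:59-14:34.
Lengths: 18 min + 1 h 14 min + 35 min = 2 h 7 min.

2 h 7 min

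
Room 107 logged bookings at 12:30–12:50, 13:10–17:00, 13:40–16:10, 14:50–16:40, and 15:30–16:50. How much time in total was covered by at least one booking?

4 h 10 min

Merged: 12:30-12:50, 13:10-17:00.
Lengths: 20 min + 3 h 50 min = 4 h 10 min.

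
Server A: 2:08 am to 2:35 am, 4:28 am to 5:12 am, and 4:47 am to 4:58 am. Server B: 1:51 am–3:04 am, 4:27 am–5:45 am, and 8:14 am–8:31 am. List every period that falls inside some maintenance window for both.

First set merges to 2:08 am–2:35 am, 4:28 am–5:12 am.
2:08 am–2:35 am overlaps B on 2:08 am–2:35 am.
4:28 am–5:12 am overlaps B on 4:28 am–5:12 am.

2:08 am–2:35 am, 4:28 am–5:12 am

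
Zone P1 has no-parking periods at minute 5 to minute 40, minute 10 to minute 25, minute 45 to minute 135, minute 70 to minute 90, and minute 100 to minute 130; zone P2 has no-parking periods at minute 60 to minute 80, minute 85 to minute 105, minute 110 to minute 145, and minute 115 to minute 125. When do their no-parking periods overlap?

First set merges to minute 5 to minute 40, minute 45 to minute 135.
Second set merges to minute 60 to minute 80, minute 85 to minute 105, minute 110 to minute 145.
minute 5 to minute 40: no overlap with the second set.
minute 45 to minute 135 meets the second set on minute 60 to minute 80, minute 85 to minute 105, minute 110 to minute 135.

minute 60 to minute 80, minute 85 to minute 105, minute 110 to minute 135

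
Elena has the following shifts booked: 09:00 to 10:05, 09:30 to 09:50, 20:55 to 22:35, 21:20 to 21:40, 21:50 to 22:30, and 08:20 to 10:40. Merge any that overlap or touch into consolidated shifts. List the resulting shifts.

Sort by start: 08:20–10:40, 09:00–10:05, 09:30–09:50, 20:55–22:35, 21:20–21:40, 21:50–22:30.
09:00–10:05 overlaps/touches 08:20–10:40 → extend to 08:20–10:40.
09:30–09:50 overlaps/touches 08:20–10:40 → extend to 08:20–10:40.
20:55–22:35 is disjoint → start new block.
21:20–21:40 overlaps/touches 20:55–22:35 → extend to 20:55–22:35.
21:50–22:30 overlaps/touches 20:55–22:35 → extend to 20:55–22:35.

08:20–10:40, 20:55–22:35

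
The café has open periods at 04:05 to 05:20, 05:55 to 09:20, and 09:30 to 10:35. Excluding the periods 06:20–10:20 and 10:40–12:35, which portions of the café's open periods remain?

04:05–05:20, 05:55–06:20, 10:20–10:35

04:05–05:20 is untouched.
05:55–09:20 with B removed leaves 05:55–06:20.
09:30–10:35 with B removed leaves 10:20–10:35.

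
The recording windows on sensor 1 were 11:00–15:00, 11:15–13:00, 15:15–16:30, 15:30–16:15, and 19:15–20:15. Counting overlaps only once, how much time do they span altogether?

Merged: 11:00–15:00, 15:15–16:30, 19:15–20:15.
Lengths: 4 h + 1 h 15 min + 1 h = 6 h 15 min.

6 h 15 min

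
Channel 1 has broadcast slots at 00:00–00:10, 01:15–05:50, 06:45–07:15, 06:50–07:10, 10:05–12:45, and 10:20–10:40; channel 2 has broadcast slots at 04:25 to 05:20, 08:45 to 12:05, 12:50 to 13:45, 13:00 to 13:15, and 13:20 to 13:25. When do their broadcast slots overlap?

Merge the first list: 00:00–00:10, 01:15–05:50, 06:45–07:15, 10:05–12:45.
Merge the second list: 04:25–05:20, 08:45–12:05, 12:50–13:45.
00:00–00:10 falls entirely outside B.
01:15–05:50 overlaps B on 04:25–05:20.
06:45–07:15 falls entirely outside B.
10:05–12:45 overlaps B on 10:05–12:05.

04:25–05:20, 10:05–12:05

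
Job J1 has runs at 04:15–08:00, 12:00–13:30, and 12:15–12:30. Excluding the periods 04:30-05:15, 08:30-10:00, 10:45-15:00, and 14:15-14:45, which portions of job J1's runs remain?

First set merges to 04:15–08:00, 12:00–13:30.
Second set merges to 04:30–05:15, 08:30–10:00, 10:45–15:00.
04:15–08:00 minus B → 04:15–04:30, 05:15–08:00.
12:00–13:30: fully covered by B → removed.

04:15–04:30, 05:15–08:00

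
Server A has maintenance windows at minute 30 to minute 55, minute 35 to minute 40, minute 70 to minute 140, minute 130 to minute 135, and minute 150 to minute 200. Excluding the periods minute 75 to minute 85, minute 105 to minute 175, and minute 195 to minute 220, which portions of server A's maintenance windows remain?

Merge the first list: minute 30 to minute 55, minute 70 to minute 140, minute 150 to minute 200.
minute 30 to minute 55: nothing removed.
minute 70 to minute 140 \ B = minute 70 to minute 75, minute 85 to minute 105.
minute 150 to minute 200 \ B = minute 175 to minute 195.

minute 30 to minute 55, minute 70 to minute 75, minute 85 to minute 105, minute 175 to minute 195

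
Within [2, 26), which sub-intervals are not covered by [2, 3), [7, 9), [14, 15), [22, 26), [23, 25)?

The merged coverage is [2, 3), [7, 9), [14, 15), [22, 26).
Complement within [2, 26): [3, 7), [9, 14), [15, 22).

[3, 7) ∪ [9, 14) ∪ [15, 22)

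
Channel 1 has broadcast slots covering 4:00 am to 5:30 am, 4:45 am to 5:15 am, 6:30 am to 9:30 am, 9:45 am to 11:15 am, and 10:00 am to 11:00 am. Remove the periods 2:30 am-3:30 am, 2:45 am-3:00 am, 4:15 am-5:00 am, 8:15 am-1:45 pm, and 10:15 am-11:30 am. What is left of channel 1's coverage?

4:00 am–4:15 am, 5:00 am–5:30 am, 6:30 am–8:15 am

First set merges to 4:00 am–5:30 am, 6:30 am–9:30 am, 9:45 am–11:15 am.
Second set merges to 2:30 am–3:30 am, 4:15 am–5:00 am, 8:15 am–1:45 pm.
4:00 am–5:30 am minus B → 4:00 am–4:15 am, 5:00 am–5:30 am.
6:30 am–9:30 am minus B → 6:30 am–8:15 am.
9:45 am–11:15 am: fully covered by B → removed.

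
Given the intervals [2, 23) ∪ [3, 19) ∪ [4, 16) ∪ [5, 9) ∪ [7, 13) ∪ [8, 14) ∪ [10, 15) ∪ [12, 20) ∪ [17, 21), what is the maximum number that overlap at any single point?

Sweep endpoints in order; track running count of active intervals.
Peak of 7 reached at 12.

7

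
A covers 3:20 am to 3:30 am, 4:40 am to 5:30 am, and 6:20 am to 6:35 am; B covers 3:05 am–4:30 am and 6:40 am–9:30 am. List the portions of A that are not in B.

4:40 am-5:30 am, 6:20 am-6:35 am

3:20 am-3:30 am: fully covered by B → removed.
4:40 am-5:30 am: no B overlap → unchanged.
6:20 am-6:35 am: no B overlap → unchanged.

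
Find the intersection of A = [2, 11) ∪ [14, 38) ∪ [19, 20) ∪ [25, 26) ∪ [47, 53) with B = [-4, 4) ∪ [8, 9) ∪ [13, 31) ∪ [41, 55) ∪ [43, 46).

[2, 4) ∪ [8, 9) ∪ [14, 31) ∪ [47, 53)

Merge the first list: [2, 11), [14, 38), [47, 53).
Merge the second list: [-4, 4), [8, 9), [13, 31), [41, 55).
[2, 11) overlaps B on [2, 4), [8, 9).
[14, 38) overlaps B on [14, 31).
[47, 53) overlaps B on [47, 53).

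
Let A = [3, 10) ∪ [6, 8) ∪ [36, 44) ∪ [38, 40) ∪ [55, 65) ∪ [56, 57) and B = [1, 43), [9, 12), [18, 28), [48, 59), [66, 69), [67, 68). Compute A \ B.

[43, 44) ∪ [59, 65)

A, merged: [3, 10), [36, 44), [55, 65).
B, merged: [1, 43), [48, 59), [66, 69).
[3, 10): entirely removed.
[36, 44) \ B = [43, 44).
[55, 65) \ B = [59, 65).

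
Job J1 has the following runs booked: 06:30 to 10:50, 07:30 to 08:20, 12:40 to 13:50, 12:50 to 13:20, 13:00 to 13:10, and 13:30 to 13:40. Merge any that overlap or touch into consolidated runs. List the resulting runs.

06:30-10:50, 12:40-13:50

07:30-08:20 overlaps/touches 06:30-10:50 → extend to 06:30-10:50.
12:40-13:50 is disjoint → start new block.
12:50-13:20 overlaps/touches 12:40-13:50 → extend to 12:40-13:50.
13:00-13:10 overlaps/touches 12:40-13:50 → extend to 12:40-13:50.
13:30-13:40 overlaps/touches 12:40-13:50 → extend to 12:40-13:50.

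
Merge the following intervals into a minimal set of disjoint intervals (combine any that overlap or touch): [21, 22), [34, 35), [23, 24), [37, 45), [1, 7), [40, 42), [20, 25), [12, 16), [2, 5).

[1, 7) ∪ [12, 16) ∪ [20, 25) ∪ [34, 35) ∪ [37, 45)

Sort by start: [1, 7), [2, 5), [12, 16), [20, 25), [21, 22), [23, 24), [34, 35), [37, 45), [40, 42).
[2, 5) overlaps/touches [1, 7) → extend to [1, 7).
[12, 16) is disjoint → start new block.
[20, 25) is disjoint → start new block.
[21, 22) overlaps/touches [20, 25) → extend to [20, 25).
[23, 24) overlaps/touches [20, 25) → extend to [20, 25).
[34, 35) is disjoint → start new block.
[37, 45) is disjoint → start new block.
[40, 42) overlaps/touches [37, 45) → extend to [37, 45).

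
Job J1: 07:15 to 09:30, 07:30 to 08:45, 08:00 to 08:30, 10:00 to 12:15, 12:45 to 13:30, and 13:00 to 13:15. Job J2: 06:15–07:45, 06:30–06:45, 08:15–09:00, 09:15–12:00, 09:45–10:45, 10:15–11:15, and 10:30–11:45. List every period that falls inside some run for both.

First set merges to 07:15-09:30, 10:00-12:15, 12:45-13:30.
Second set merges to 06:15-07:45, 08:15-09:00, 09:15-12:00.
07:15-09:30 meets the second set on 07:15-07:45, 08:15-09:00, 09:15-09:30.
10:00-12:15 meets the second set on 10:00-12:00.
12:45-13:30: no overlap with the second set.

07:15-07:45, 08:15-09:00, 09:15-09:30, 10:00-12:00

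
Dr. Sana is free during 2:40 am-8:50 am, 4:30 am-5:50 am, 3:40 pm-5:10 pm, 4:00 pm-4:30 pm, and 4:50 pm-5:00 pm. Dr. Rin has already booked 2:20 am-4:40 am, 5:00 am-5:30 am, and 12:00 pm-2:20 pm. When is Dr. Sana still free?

4:40 am–5:00 am, 5:30 am–8:50 am, 3:40 pm–5:10 pm

Merge the first list: 2:40 am–8:50 am, 3:40 pm–5:10 pm.
2:40 am–8:50 am with B removed leaves 4:40 am–5:00 am, 5:30 am–8:50 am.
3:40 pm–5:10 pm is untouched.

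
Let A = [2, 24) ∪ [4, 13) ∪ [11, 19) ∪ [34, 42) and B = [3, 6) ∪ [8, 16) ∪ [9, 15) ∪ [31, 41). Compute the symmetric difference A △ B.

Merge the first list: [2, 24), [34, 42).
Merge the second list: [3, 6), [8, 16), [31, 41).
A \ B = [2, 3), [6, 8), [16, 24), [41, 42).
B \ A = [31, 34).
Union of the two gives the symmetric difference.

[2, 3) ∪ [6, 8) ∪ [16, 24) ∪ [31, 34) ∪ [41, 42)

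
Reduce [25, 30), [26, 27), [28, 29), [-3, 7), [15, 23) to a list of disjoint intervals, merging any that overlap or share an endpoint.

[-3, 7) ∪ [15, 23) ∪ [25, 30)

Sort by start: [-3, 7), [15, 23), [25, 30), [26, 27), [28, 29).
[15, 23) is disjoint → start new block.
[25, 30) is disjoint → start new block.
[26, 27) overlaps/touches [25, 30) → extend to [25, 30).
[28, 29) overlaps/touches [25, 30) → extend to [25, 30).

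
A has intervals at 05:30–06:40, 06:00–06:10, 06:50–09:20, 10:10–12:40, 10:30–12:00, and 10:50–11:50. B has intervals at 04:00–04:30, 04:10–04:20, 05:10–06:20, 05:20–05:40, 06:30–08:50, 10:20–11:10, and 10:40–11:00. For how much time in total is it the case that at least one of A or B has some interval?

Merge the first list: 05:30-06:40, 06:50-09:20, 10:10-12:40.
Merge the second list: 04:00-04:30, 05:10-06:20, 06:30-08:50, 10:20-11:10.
A ∪ B = 04:00-04:30, 05:10-09:20, 10:10-12:40.
Total: 30 min + 4 h 10 min + 2 h 30 min = 7 h 10 min.

7 h 10 min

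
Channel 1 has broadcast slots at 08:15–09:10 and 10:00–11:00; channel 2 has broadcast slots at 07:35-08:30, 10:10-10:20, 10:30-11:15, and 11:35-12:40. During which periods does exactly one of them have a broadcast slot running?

07:35-08:15, 08:30-09:10, 10:00-10:10, 10:20-10:30, 11:00-11:15, 11:35-12:40

A \ B = 08:30-09:10, 10:00-10:10, 10:20-10:30.
B \ A = 07:35-08:15, 11:00-11:15, 11:35-12:40.
Union of the two gives the symmetric difference.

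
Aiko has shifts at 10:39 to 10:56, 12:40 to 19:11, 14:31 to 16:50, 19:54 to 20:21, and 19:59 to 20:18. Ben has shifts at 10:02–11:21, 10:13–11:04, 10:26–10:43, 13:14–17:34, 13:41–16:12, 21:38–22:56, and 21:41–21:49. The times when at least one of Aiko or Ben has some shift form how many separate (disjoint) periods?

First set merges to 10:39-10:56, 12:40-19:11, 19:54-20:21.
Second set merges to 10:02-11:21, 13:14-17:34, 21:38-22:56.
A ∪ B = 10:02-11:21, 12:40-19:11, 19:54-20:21, 21:38-22:56.
That is 4 disjoint pieces.

4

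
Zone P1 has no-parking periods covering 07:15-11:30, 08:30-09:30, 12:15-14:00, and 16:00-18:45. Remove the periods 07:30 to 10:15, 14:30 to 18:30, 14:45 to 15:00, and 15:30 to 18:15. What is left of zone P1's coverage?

A, merged: 07:15–11:30, 12:15–14:00, 16:00–18:45.
B, merged: 07:30–10:15, 14:30–18:30.
07:15–11:30 minus B → 07:15–07:30, 10:15–11:30.
12:15–14:00: no B overlap → unchanged.
16:00–18:45 minus B → 18:30–18:45.

07:15–07:30, 10:15–11:30, 12:15–14:00, 18:30–18:45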